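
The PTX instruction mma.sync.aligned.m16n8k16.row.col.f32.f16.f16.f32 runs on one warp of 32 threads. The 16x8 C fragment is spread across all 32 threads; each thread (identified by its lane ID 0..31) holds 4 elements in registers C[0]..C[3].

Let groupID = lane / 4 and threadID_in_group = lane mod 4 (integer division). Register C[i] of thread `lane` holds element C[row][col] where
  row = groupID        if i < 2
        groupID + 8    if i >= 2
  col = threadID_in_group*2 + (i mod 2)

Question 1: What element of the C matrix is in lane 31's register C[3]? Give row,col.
31: g=7,t=3
[3] (7+8,3*2+1) = (15,7)

15,7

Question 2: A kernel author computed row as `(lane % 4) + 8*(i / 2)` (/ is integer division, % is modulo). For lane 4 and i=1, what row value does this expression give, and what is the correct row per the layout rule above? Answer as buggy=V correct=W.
buggy=0 correct=1

`(lane % 4) + 8*(i / 2)`[4,1]->0
lane 4: g=1 (4/4), t=0 (4%4)
i=1: r=1+0=1, c=0*2+1=1
row: 0 vs 1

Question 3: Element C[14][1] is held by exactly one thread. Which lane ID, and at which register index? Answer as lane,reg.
24,3

r:14=>grp=6,rB=1  c:1=>tig=0,lo=1
L=6*4+0=24  i=1*2+1=3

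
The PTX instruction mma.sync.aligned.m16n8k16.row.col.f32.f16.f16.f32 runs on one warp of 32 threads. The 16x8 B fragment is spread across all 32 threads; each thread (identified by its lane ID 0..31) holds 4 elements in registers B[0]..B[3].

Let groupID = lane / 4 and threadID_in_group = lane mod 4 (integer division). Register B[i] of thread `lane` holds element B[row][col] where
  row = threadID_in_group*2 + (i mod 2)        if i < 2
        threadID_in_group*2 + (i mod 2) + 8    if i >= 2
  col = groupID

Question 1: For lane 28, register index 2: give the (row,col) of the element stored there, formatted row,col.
8,7

lane 28: gid=7 (28/4), tid=0 (28%4)
i=2: r=0*2+0+8=8, c=gid=7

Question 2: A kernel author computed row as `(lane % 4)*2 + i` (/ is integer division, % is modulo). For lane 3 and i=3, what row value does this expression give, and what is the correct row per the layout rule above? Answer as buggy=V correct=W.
`(lane % 4)*2 + i`[3,3]=>9
lane 3: grp=0 (3/4), tig=3 (3%4)
i=3: r=3*2+1+8=15, c=grp=0
row: 9 vs 15

buggy=9 correct=15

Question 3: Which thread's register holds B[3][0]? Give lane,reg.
1,1

c=0⇒gr=0  r=3⇒Rb=0,th=1,odd=1
L=0*4+1=1  i=0*2+1=1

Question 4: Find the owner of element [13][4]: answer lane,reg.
18,3

c:4=>grp=4  r:13=>rB=1,tig=2,lo=1
L=4*4+2=18  i=1*2+1=3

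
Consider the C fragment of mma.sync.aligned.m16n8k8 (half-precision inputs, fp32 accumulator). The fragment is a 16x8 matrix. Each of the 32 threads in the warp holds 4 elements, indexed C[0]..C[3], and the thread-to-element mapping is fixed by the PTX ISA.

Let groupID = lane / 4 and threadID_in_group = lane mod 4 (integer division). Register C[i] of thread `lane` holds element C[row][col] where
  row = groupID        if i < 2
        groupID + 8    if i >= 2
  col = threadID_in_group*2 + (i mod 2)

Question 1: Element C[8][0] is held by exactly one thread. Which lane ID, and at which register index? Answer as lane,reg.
r=8->g=0,rb=1  c=0->t=0,b0=0
L=0*4+0=0  i=1*2+0=2

0,2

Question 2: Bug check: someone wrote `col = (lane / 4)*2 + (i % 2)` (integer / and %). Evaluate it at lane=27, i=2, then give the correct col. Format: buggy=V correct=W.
buggy=12 correct=6

`(lane / 4)*2 + (i % 2)`[27,2]->12
L=27->gid=27>>2=6, tid=27&3=3
[2]->row 6+8=14  col 3·2+0=6
col: 12 vs 6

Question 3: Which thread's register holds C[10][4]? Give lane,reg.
r=10->g=2,rb=1  c=4->t=2,b0=0
L=2*4+2=10  i=1*2+0=2

10,2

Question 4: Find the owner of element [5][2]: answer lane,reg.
21,0

r:5=>grp=5,rB=0  c:2=>tig=1,lo=0
L=5*4+1=21  i=0*2+0=0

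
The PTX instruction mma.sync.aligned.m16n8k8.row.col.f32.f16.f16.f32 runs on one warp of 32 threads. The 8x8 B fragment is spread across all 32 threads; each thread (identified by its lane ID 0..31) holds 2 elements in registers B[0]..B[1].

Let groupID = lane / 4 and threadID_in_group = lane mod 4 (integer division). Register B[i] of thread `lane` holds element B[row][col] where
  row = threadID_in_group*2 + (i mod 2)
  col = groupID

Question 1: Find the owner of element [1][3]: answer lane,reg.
12,1

c:3=>grp=3  r:1=>tig=0,lo=1
L=3*4+0=12  i=1=1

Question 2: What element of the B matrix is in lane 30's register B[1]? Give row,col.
5,7

lane 30: grp=7 (30/4), tig=2 (30%4)
i=1: r=2*2+1=5, c=grp=7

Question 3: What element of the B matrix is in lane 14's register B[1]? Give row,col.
5,3

lane 14: G=3 (14/4), T=2 (14%4)
i=1: r=2*2+1=5, c=G=3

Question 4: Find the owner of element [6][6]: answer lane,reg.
c=6⇒gr=6  r=6⇒th=3,odd=0
L=6*4+3=27  i=0=0

27,0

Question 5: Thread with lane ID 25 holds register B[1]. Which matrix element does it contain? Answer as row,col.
3,6

L=25->gid=25>>2=6, tid=25&3=1
[1]->row 1·2+1=3  col gid=6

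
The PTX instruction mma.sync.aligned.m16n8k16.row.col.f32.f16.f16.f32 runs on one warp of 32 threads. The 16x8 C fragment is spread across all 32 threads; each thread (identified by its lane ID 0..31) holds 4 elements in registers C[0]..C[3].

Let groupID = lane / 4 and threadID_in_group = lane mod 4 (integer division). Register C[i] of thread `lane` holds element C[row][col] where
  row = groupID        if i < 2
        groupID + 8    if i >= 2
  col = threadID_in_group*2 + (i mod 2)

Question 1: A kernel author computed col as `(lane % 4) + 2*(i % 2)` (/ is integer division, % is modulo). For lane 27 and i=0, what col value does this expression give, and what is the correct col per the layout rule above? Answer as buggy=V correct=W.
`(lane % 4) + 2*(i % 2)`[27,0]⇒3
lane 27⇒27/4=6, 27 mod 4=3
i=0  r:6+0⇒6  c:2·3+0⇒6
col: 3 vs 6

buggy=3 correct=6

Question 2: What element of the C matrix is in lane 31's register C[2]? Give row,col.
L=31=>grp=31>>2=7, tig=31&3=3
[2]=>row 7+8=15  col 3·2+0=6

15,6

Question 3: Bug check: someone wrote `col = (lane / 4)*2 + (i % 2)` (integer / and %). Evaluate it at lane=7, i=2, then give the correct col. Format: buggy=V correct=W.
`(lane / 4)*2 + (i % 2)`[7,2]⇒2
7: gr=1,th=3
[2] (1+8,3*2+0) = (9,6)
col: 2 vs 6

buggy=2 correct=6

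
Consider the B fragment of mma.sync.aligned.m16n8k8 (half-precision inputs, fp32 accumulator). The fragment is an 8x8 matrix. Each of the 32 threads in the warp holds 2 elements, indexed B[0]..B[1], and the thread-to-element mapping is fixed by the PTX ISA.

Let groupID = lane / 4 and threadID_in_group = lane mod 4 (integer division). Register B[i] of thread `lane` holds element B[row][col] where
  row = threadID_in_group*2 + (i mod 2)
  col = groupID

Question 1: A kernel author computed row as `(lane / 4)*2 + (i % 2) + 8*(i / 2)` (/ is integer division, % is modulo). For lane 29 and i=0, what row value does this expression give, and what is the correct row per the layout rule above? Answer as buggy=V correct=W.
`(lane / 4)*2 + (i % 2) + 8*(i / 2)`[29,0]⇒14
lane 29⇒29/4=7, 29 mod 4=1
i=0  r:2·1+0⇒2  c:7
row: 14 vs 2

buggy=14 correct=2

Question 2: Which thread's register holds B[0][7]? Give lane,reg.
28,0

c=7->g=7  r=0->t=0,b0=0
L=7*4+0=28  i=0=0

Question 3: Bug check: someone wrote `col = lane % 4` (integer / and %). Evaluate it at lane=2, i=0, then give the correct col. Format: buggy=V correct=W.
buggy=2 correct=0

`lane % 4`[2,0]->2
L=2->g=2>>2=0, t=2&3=2
[0]->row 2·2+0=4  col g=0
col: 2 vs 0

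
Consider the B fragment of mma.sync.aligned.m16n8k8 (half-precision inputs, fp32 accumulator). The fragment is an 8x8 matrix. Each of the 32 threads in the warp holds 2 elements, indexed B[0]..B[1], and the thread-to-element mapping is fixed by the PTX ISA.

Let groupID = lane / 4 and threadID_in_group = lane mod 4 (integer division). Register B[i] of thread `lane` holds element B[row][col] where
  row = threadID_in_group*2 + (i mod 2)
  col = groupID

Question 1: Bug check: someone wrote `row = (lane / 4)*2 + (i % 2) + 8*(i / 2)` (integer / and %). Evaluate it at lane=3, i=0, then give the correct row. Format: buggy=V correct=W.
buggy=0 correct=6

`(lane / 4)*2 + (i % 2) + 8*(i / 2)`[3,0]=>0
3: grp=0,tig=3
[0] (3*2+0,0) = (6,0)
row: 0 vs 6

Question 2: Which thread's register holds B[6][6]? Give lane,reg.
c=6->g=6  r=6->t=3,b0=0
L=6*4+3=27  i=0=0

27,0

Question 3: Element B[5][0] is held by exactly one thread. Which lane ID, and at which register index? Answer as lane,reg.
c:0=>grp=0  r:5=>tig=2,lo=1
L=0*4+2=2  i=1=1

2,1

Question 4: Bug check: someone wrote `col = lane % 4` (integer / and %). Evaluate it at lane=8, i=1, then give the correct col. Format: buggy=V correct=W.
`lane % 4`[8,1]⇒0
L=8⇒gr=8>>2=2, th=8&3=0
[1]⇒row 0·2+1=1  col gr=2
col: 0 vs 2

buggy=0 correct=2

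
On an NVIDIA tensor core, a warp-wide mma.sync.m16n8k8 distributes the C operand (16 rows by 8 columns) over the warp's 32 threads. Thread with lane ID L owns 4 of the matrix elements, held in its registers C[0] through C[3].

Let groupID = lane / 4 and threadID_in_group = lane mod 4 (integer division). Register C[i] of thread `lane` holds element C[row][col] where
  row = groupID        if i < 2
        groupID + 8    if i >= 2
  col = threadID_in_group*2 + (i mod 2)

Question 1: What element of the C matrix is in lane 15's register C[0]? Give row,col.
3,6

15: gid=3,tid=3
[0] (3+0,3*2+0) = (3,6)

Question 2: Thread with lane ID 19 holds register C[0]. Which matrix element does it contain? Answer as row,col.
lane 19: g=4 (19/4), t=3 (19%4)
i=0: r=4+0=4, c=3*2+0=6

4,6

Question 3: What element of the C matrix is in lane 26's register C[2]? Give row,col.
14,4

lane 26->26/4=6, 26 mod 4=2
i=2  r:6+8->14  c:2·2+0->4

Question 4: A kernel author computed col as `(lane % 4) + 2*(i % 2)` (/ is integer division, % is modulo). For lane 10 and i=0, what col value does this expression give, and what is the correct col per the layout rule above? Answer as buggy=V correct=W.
`(lane % 4) + 2*(i % 2)`[10,0]->2
10: g=2,t=2
[0] (2+0,2*2+0) = (2,4)
col: 2 vs 4

buggy=2 correct=4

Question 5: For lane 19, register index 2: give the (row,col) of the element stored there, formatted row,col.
L=19->g=19>>2=4, t=19&3=3
[2]->row 4+8=12  col 3·2+0=6

12,6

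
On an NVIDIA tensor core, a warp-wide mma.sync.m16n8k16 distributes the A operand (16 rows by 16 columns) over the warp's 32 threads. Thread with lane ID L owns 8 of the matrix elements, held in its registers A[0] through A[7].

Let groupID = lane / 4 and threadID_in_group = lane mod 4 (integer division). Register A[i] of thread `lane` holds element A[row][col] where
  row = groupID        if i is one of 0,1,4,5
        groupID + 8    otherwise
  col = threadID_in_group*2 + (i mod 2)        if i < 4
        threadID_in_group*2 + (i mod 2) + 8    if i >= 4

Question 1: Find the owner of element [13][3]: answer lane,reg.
21,3

r=13⇒gr=5,Rb=1  c=3⇒Cb=0,th=1,odd=1
L=5*4+1=21  i=0*4+1*2+1=3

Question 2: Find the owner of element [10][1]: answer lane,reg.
r:10=>grp=2,rB=1  c:1=>cB=0,tig=0,lo=1
L=2*4+0=8  i=0*4+1*2+1=3

8,3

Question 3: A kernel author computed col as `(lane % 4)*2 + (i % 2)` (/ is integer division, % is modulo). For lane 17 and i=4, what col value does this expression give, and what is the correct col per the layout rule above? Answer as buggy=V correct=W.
`(lane % 4)*2 + (i % 2)`[17,4]⇒2
lane 17⇒17/4=4, 17 mod 4=1
i=4  r:4+0⇒4  c:2·1+0+8⇒10
col: 2 vs 10

buggy=2 correct=10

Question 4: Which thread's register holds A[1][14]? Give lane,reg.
7,4

r=1⇒gr=1,Rb=0  c=14⇒Cb=1,th=3,odd=0
L=1*4+3=7  i=1*4+0*2+0=4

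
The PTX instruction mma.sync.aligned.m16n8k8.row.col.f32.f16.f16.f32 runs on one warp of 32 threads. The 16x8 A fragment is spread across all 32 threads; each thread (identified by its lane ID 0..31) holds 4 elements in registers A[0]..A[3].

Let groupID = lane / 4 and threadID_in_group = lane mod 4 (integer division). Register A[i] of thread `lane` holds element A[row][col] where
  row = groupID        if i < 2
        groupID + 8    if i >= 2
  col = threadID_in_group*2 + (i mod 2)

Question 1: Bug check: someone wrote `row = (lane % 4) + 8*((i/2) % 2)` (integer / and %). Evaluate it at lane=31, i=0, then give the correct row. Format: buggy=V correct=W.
buggy=3 correct=7

`(lane % 4) + 8*((i/2) % 2)`[31,0]->3
lane 31: gid=7 (31/4), tid=3 (31%4)
i=0: r=7+0=7, c=3*2+0=6
row: 3 vs 7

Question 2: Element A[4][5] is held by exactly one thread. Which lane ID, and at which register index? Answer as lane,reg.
18,1

r=4->g=4,rb=0  c=5->t=2,b0=1
L=4*4+2=18  i=0*2+1=1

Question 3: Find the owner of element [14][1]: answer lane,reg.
r:14=>grp=6,rB=1  c:1=>tig=0,lo=1
L=6*4+0=24  i=1*2+1=3

24,3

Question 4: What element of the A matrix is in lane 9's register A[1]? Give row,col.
2,3

9: gid=2,tid=1
[1] (2+0,1*2+1) = (2,3)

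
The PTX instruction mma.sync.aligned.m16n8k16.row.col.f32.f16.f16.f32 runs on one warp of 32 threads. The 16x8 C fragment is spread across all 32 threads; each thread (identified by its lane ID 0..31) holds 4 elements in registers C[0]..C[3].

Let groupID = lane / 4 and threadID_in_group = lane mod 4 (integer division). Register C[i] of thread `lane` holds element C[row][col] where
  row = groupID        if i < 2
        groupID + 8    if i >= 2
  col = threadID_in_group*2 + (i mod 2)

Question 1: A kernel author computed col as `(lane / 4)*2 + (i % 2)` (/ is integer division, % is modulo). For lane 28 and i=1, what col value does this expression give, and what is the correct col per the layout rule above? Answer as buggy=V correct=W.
`(lane / 4)*2 + (i % 2)`[28,1]->15
28: gid=7,tid=0
[1] (7+0,0*2+1) = (7,1)
col: 15 vs 1

buggy=15 correct=1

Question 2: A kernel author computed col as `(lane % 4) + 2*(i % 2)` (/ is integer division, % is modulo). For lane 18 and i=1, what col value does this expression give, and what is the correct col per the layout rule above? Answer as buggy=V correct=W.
`(lane % 4) + 2*(i % 2)`[18,1]->4
18: gid=4,tid=2
[1] (4+0,2*2+1) = (4,5)
col: 4 vs 5

buggy=4 correct=5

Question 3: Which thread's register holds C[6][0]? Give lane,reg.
r=6⇒gr=6,Rb=0  c=0⇒th=0,odd=0
L=6*4+0=24  i=0*2+0=0

24,0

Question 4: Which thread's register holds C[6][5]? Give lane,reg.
26,1

r=6->g=6,rb=0  c=5->t=2,b0=1
L=6*4+2=26  i=0*2+1=1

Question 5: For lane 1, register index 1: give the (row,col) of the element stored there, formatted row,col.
lane 1: g=0 (1/4), t=1 (1%4)
i=1: r=0+0=0, c=1*2+1=3

0,3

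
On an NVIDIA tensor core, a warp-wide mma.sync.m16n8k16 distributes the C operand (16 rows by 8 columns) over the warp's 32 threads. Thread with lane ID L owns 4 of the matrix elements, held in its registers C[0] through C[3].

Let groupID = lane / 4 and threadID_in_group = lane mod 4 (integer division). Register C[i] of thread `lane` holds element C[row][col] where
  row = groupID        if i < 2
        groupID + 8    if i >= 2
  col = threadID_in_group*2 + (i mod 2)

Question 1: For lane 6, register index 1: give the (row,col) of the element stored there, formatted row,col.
1,5

L=6⇒gr=6>>2=1, th=6&3=2
[1]⇒row 1+0=1  col 2·2+1=5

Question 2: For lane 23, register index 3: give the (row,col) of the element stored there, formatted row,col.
L=23->gid=23>>2=5, tid=23&3=3
[3]->row 5+8=13  col 3·2+1=7

13,7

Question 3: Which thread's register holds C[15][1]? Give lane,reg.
r=15⇒gr=7,Rb=1  c=1⇒th=0,odd=1
L=7*4+0=28  i=1*2+1=3

28,3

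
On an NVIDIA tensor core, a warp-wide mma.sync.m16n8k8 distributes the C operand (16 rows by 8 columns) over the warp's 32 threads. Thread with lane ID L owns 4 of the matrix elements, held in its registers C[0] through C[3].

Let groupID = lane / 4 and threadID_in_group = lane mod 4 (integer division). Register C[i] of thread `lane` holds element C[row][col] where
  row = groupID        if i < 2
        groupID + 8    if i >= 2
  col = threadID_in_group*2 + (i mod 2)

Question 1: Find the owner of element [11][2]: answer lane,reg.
13,2

r: 11->gid=3,r8=1  c: 2->tid=1,i&1=0
L=3*4+1=13  i=1*2+0=2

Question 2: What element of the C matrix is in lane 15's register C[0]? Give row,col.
lane 15: G=3 (15/4), T=3 (15%4)
i=0: r=3+0=3, c=3*2+0=6

3,6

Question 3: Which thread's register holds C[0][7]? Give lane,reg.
3,1

r=0->g=0,rb=0  c=7->t=3,b0=1
L=0*4+3=3  i=0*2+1=1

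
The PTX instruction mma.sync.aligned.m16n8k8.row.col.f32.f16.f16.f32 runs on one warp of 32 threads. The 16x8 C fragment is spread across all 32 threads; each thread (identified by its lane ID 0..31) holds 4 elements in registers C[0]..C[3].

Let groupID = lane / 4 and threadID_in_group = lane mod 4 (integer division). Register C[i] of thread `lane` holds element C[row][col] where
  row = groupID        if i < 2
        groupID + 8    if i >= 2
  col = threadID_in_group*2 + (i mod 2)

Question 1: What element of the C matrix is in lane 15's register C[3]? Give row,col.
11,7

lane 15: g=3 (15/4), t=3 (15%4)
i=3: r=3+8=11, c=3*2+1=7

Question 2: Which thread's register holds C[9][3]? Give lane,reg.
5,3

r=9->g=1,rb=1  c=3->t=1,b0=1
L=1*4+1=5  i=1*2+1=3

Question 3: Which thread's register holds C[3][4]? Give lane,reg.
r=3→G=3,rhi=0  c=4→T=2,p=0
L=3*4+2=14  i=0*2+0=0

14,0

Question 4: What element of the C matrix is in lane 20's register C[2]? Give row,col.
13,0

L=20⇒gr=20>>2=5, th=20&3=0
[2]⇒row 5+8=13  col 0·2+0=0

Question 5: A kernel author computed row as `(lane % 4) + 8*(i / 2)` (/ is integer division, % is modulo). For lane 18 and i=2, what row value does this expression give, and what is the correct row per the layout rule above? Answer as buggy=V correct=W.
buggy=10 correct=12

`(lane % 4) + 8*(i / 2)`[18,2]→10
lane 18: G=4 (18/4), T=2 (18%4)
i=2: r=4+8=12, c=2*2+0=4
row: 10 vs 12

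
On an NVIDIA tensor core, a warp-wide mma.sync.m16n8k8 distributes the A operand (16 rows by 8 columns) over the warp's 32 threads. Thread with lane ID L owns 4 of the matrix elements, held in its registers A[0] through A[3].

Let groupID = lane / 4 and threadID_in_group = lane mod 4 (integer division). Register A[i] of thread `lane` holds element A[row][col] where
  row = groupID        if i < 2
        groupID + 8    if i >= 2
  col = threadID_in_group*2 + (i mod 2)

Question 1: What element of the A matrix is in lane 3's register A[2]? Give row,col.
8,6

lane 3=>3/4=0, 3 mod 4=3
i=2  r:0+8=>8  c:2·3+0=>6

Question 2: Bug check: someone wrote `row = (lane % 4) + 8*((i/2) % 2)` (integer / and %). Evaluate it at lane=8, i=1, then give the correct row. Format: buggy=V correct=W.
`(lane % 4) + 8*((i/2) % 2)`[8,1]⇒0
8: gr=2,th=0
[1] (2+0,0*2+1) = (2,1)
row: 0 vs 2

buggy=0 correct=2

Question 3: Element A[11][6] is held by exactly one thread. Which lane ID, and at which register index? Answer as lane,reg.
r=11⇒gr=3,Rb=1  c=6⇒th=3,odd=0
L=3*4+3=15  i=1*2+0=2

15,2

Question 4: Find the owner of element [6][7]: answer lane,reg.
27,1

r=6⇒gr=6,Rb=0  c=7⇒th=3,odd=1
L=6*4+3=27  i=0*2+1=1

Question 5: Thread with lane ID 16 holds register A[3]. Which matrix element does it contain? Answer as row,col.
12,1

L=16->gid=16>>2=4, tid=16&3=0
[3]->row 4+8=12  col 0·2+1=1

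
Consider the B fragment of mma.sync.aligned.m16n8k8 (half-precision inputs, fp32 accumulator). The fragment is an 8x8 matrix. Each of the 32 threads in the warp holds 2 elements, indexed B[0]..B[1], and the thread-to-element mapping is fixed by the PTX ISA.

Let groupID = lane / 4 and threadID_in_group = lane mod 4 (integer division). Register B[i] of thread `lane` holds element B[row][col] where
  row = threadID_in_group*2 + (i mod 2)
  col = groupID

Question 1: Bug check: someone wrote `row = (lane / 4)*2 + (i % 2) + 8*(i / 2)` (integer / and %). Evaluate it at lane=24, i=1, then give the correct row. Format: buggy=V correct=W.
buggy=13 correct=1

`(lane / 4)*2 + (i % 2) + 8*(i / 2)`[24,1]->13
24: gid=6,tid=0
[1] (0*2+1,6) = (1,6)
row: 13 vs 1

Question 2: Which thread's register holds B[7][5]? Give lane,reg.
23,1

c=5->g=5  r=7->t=3,b0=1
L=5*4+3=23  i=1=1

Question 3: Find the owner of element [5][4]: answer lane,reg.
18,1

c=4->g=4  r=5->t=2,b0=1
L=4*4+2=18  i=1=1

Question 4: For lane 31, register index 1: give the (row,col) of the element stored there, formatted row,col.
lane 31->31/4=7, 31 mod 4=3
i=1  r:2·3+1->7  c:7

7,7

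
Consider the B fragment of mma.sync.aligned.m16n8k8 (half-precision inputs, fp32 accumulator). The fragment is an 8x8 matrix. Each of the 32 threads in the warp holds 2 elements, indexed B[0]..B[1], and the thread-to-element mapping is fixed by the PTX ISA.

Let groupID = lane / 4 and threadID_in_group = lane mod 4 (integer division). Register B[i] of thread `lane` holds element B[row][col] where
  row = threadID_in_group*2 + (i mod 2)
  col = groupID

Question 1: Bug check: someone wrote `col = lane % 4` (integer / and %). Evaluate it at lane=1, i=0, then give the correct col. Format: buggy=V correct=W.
`lane % 4`[1,0]->1
1: g=0,t=1
[0] (1*2+0,0) = (2,0)
col: 1 vs 0

buggy=1 correct=0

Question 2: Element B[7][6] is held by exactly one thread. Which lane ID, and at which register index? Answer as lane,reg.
c=6→G=6  r=7→T=3,p=1
L=6*4+3=27  i=1=1

27,1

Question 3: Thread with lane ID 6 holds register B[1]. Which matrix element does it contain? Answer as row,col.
lane 6: g=1 (6/4), t=2 (6%4)
i=1: r=2*2+1=5, c=g=1

5,1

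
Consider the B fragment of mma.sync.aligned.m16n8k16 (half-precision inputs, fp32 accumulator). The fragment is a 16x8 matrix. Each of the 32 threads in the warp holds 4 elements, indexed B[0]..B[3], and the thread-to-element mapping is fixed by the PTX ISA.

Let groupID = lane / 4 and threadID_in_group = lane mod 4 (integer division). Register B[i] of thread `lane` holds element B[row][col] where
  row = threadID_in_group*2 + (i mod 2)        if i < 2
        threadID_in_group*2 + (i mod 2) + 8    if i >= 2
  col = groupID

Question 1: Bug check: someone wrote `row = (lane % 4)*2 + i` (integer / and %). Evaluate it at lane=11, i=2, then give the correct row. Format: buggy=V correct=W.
buggy=8 correct=14

`(lane % 4)*2 + i`[11,2]=>8
lane 11: grp=2 (11/4), tig=3 (11%4)
i=2: r=3*2+0+8=14, c=grp=2
row: 8 vs 14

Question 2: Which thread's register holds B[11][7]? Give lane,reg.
c=7⇒gr=7  r=11⇒Rb=1,th=1,odd=1
L=7*4+1=29  i=1*2+1=3

29,3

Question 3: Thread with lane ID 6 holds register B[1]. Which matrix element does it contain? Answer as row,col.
5,1

L=6->gid=6>>2=1, tid=6&3=2
[1]->row 2·2+1+0=5  col gid=1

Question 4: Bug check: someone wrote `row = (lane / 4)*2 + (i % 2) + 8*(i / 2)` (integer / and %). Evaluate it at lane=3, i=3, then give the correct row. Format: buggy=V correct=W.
`(lane / 4)*2 + (i % 2) + 8*(i / 2)`[3,3]->9
3: gid=0,tid=3
[3] (3*2+1+8,0) = (15,0)
row: 9 vs 15

buggy=9 correct=15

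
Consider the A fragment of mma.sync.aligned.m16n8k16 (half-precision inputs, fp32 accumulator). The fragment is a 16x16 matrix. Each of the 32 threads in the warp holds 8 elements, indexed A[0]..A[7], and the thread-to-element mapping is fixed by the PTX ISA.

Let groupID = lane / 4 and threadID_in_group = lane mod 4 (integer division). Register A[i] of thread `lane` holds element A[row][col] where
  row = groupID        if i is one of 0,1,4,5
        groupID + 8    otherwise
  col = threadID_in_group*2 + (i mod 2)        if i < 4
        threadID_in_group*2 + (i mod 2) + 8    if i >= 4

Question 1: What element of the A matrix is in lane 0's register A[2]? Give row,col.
8,0

lane 0⇒0/4=0, 0 mod 4=0
i=2  r:0+8⇒8  c:2·0+0+0⇒0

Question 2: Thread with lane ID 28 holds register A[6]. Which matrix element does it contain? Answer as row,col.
15,8

28: G=7,T=0
[6] (7+8,0*2+0+8) = (15,8)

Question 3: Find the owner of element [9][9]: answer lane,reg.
r:9=>grp=1,rB=1  c:9=>cB=1,tig=0,lo=1
L=1*4+0=4  i=1*4+1*2+1=7

4,7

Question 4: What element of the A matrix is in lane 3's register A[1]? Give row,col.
0,7

lane 3: g=0 (3/4), t=3 (3%4)
i=1: r=0+0=0, c=3*2+1+0=7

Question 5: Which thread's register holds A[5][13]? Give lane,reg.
r=5->g=5,rb=0  c=13->cb=1,t=2,b0=1
L=5*4+2=22  i=1*4+0*2+1=5

22,5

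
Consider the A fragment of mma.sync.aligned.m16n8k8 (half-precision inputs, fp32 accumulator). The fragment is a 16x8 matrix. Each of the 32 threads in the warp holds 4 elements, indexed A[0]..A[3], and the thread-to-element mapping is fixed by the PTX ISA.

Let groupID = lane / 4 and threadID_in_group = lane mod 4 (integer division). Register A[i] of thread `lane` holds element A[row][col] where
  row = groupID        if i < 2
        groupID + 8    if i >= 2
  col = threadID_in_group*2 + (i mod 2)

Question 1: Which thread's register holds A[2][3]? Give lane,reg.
9,1

r: 2->gid=2,r8=0  c: 3->tid=1,i&1=1
L=2*4+1=9  i=0*2+1=1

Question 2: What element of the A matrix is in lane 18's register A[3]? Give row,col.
12,5

lane 18: grp=4 (18/4), tig=2 (18%4)
i=3: r=4+8=12, c=2*2+1=5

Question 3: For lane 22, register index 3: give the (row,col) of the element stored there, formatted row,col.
22: gr=5,th=2
[3] (5+8,2*2+1) = (13,5)

13,5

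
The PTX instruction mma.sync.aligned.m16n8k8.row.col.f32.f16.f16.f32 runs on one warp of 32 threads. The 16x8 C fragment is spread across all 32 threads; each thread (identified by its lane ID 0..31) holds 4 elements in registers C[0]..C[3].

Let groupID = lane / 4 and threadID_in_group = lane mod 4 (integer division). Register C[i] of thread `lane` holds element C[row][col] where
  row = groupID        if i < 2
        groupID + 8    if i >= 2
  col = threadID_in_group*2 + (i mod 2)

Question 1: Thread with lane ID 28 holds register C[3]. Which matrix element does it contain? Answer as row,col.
15,1

lane 28->28/4=7, 28 mod 4=0
i=3  r:7+8->15  c:2·0+1->1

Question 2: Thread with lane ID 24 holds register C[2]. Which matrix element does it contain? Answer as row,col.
14,0

lane 24: g=6 (24/4), t=0 (24%4)
i=2: r=6+8=14, c=0*2+0=0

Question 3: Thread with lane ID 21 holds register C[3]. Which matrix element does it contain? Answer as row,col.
13,3

21: gid=5,tid=1
[3] (5+8,1*2+1) = (13,3)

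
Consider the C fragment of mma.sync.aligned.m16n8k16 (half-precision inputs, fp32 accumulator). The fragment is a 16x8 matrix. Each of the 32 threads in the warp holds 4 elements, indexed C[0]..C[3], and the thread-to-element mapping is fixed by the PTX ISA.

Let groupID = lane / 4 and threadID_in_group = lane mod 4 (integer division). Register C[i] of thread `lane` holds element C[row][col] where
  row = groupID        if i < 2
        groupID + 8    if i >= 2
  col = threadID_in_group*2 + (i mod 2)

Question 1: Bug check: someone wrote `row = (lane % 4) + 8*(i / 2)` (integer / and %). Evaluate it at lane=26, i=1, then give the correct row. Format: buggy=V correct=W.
buggy=2 correct=6

`(lane % 4) + 8*(i / 2)`[26,1]⇒2
26: gr=6,th=2
[1] (6+0,2*2+1) = (6,5)
row: 2 vs 6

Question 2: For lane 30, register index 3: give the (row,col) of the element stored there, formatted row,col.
L=30→G=30>>2=7, T=30&3=2
[3]→row 7+8=15  col 2·2+1=5

15,5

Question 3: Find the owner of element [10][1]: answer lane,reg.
r:10=>grp=2,rB=1  c:1=>tig=0,lo=1
L=2*4+0=8  i=1*2+1=3

8,3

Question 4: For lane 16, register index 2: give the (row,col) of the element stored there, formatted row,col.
16: gid=4,tid=0
[2] (4+8,0*2+0) = (12,0)

12,0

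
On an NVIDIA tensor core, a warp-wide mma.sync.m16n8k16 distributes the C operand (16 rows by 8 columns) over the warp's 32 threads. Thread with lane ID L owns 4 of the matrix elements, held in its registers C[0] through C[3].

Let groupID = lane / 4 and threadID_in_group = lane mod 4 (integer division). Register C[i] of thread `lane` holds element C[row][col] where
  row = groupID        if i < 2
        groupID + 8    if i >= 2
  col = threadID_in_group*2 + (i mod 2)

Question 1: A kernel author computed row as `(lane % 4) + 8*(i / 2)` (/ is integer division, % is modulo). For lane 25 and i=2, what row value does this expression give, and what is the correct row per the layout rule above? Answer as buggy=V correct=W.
buggy=9 correct=14

`(lane % 4) + 8*(i / 2)`[25,2]→9
lane 25: G=6 (25/4), T=1 (25%4)
i=2: r=6+8=14, c=1*2+0=2
row: 9 vs 14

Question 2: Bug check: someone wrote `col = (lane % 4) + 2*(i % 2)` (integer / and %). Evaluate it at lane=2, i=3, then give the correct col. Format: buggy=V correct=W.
`(lane % 4) + 2*(i % 2)`[2,3]->4
2: gid=0,tid=2
[3] (0+8,2*2+1) = (8,5)
col: 4 vs 5

buggy=4 correct=5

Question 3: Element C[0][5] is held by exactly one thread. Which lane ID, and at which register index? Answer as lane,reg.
r=0→G=0,rhi=0  c=5→T=2,p=1
L=0*4+2=2  i=0*2+1=1

2,1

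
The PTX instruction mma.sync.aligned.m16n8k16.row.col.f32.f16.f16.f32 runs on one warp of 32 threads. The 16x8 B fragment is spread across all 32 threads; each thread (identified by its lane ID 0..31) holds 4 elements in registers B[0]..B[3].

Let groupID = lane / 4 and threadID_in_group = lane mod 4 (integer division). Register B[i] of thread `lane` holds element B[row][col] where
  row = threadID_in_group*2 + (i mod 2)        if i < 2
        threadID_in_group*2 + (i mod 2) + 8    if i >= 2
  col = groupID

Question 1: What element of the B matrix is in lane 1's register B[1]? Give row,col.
3,0

L=1->g=1>>2=0, t=1&3=1
[1]->row 1·2+1+0=3  col g=0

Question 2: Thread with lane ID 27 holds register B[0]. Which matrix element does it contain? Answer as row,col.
lane 27->27/4=6, 27 mod 4=3
i=0  r:2·3+0+0->6  c:6

6,6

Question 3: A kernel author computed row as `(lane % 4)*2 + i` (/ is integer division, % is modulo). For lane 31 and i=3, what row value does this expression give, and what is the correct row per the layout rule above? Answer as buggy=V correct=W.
buggy=9 correct=15

`(lane % 4)*2 + i`[31,3]=>9
L=31=>grp=31>>2=7, tig=31&3=3
[3]=>row 3·2+1+8=15  col grp=7
row: 9 vs 15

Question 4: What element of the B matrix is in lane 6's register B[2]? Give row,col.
L=6=>grp=6>>2=1, tig=6&3=2
[2]=>row 2·2+0+8=12  col grp=1

12,1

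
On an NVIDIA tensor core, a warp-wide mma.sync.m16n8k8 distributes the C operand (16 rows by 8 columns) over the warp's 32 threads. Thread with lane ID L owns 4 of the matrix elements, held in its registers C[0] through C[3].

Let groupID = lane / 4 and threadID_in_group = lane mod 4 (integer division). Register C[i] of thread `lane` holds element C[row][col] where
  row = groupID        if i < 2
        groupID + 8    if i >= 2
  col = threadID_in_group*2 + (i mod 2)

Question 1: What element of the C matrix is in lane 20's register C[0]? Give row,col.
L=20=>grp=20>>2=5, tig=20&3=0
[0]=>row 5+0=5  col 0·2+0=0

5,0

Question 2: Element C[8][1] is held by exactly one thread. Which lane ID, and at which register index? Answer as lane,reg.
0,3

r=8->g=0,rb=1  c=1->t=0,b0=1
L=0*4+0=0  i=1*2+1=3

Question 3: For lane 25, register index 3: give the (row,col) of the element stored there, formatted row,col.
14,3

25: gr=6,th=1
[3] (6+8,1*2+1) = (14,3)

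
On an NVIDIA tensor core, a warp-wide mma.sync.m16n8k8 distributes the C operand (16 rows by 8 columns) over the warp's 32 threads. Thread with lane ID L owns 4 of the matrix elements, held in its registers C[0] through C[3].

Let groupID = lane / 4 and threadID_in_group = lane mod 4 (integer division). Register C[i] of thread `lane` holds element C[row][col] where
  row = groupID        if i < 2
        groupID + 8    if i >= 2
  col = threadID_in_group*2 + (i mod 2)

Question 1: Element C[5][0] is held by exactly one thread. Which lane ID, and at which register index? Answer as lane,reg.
20,0

r: 5->gid=5,r8=0  c: 0->tid=0,i&1=0
L=5*4+0=20  i=0*2+0=0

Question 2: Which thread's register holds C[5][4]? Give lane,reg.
r:5=>grp=5,rB=0  c:4=>tig=2,lo=0
L=5*4+2=22  i=0*2+0=0

22,0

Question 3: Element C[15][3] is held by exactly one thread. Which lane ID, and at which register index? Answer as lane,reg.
29,3

r=15⇒gr=7,Rb=1  c=3⇒th=1,odd=1
L=7*4+1=29  i=1*2+1=3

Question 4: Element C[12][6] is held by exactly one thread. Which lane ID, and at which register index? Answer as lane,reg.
19,2

r=12→G=4,rhi=1  c=6→T=3,p=0
L=4*4+3=19  i=1*2+0=2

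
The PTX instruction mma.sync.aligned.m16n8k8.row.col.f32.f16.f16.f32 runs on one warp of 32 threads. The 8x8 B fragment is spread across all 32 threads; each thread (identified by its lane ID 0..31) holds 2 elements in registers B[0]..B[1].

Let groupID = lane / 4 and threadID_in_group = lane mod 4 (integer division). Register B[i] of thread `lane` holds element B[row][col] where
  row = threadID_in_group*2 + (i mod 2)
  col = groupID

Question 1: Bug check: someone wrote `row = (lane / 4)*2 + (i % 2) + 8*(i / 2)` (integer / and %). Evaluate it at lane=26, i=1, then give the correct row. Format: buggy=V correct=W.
`(lane / 4)*2 + (i % 2) + 8*(i / 2)`[26,1]->13
lane 26: g=6 (26/4), t=2 (26%4)
i=1: r=2*2+1=5, c=g=6
row: 13 vs 5

buggy=13 correct=5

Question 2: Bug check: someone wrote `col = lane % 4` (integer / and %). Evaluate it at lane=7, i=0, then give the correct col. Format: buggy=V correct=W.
buggy=3 correct=1

`lane % 4`[7,0]->3
7: g=1,t=3
[0] (3*2+0,1) = (6,1)
col: 3 vs 1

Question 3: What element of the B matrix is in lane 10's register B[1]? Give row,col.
L=10->g=10>>2=2, t=10&3=2
[1]->row 2·2+1=5  col g=2

5,2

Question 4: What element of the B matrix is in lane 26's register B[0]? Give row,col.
lane 26->26/4=6, 26 mod 4=2
i=0  r:2·2+0->4  c:6

4,6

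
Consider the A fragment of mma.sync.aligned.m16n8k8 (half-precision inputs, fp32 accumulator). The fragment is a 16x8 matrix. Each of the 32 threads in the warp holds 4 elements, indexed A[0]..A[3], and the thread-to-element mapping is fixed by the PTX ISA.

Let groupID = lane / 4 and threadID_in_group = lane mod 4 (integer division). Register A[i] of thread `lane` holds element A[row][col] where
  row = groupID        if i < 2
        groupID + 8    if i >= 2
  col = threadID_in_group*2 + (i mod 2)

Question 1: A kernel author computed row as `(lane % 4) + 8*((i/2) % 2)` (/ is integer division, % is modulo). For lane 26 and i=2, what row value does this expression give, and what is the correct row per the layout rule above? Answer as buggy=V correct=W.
buggy=10 correct=14

`(lane % 4) + 8*((i/2) % 2)`[26,2]->10
lane 26->26/4=6, 26 mod 4=2
i=2  r:6+8->14  c:2·2+0->4
row: 10 vs 14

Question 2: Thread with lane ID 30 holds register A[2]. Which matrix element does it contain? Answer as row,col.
lane 30⇒30/4=7, 30 mod 4=2
i=2  r:7+8⇒15  c:2·2+0⇒4

15,4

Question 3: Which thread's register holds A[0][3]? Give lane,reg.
1,1

r=0⇒gr=0,Rb=0  c=3⇒th=1,odd=1
L=0*4+1=1  i=0*2+1=1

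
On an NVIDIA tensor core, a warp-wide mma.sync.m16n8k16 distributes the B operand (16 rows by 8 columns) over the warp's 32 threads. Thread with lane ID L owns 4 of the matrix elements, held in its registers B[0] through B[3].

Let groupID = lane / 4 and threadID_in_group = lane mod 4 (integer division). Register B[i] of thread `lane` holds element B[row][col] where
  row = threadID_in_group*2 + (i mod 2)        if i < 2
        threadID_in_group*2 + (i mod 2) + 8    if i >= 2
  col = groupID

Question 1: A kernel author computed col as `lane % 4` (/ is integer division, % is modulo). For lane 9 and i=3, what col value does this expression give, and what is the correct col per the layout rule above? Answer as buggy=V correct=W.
buggy=1 correct=2

`lane % 4`[9,3]⇒1
lane 9: gr=2 (9/4), th=1 (9%4)
i=3: r=1*2+1+8=11, c=gr=2
col: 1 vs 2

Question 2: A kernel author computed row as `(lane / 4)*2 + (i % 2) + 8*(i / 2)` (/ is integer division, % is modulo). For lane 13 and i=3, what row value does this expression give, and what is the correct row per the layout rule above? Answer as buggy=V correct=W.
buggy=15 correct=11

`(lane / 4)*2 + (i % 2) + 8*(i / 2)`[13,3]⇒15
lane 13: gr=3 (13/4), th=1 (13%4)
i=3: r=1*2+1+8=11, c=gr=3
row: 15 vs 11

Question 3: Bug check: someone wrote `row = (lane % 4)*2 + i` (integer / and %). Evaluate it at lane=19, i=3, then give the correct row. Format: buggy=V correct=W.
buggy=9 correct=15

`(lane % 4)*2 + i`[19,3]⇒9
lane 19⇒19/4=4, 19 mod 4=3
i=3  r:2·3+1+8⇒15  c:4
row: 9 vs 15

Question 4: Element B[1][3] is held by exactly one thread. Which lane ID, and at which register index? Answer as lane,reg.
12,1

c=3→G=3  r=1→rhi=0,T=0,p=1
L=3*4+0=12  i=0*2+1=1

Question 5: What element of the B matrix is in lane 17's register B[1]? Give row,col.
3,4

lane 17→17/4=4, 17 mod 4=1
i=1  r:2·1+1+0→3  c:4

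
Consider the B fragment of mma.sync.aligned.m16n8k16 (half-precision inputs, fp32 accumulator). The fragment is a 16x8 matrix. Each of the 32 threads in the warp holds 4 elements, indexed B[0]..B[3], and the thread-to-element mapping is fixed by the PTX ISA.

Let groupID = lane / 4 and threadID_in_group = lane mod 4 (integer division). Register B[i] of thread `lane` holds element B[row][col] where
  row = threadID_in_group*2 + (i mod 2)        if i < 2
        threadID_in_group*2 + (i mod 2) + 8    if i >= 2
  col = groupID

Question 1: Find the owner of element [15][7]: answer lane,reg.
c=7→G=7  r=15→rhi=1,T=3,p=1
L=7*4+3=31  i=1*2+1=3

31,3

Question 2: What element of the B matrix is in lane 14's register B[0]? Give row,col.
lane 14→14/4=3, 14 mod 4=2
i=0  r:2·2+0+0→4  c:3

4,3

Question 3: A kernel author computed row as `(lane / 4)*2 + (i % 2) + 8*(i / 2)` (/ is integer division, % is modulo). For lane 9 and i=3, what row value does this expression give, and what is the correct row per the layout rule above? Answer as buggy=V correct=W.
buggy=13 correct=11

`(lane / 4)*2 + (i % 2) + 8*(i / 2)`[9,3]->13
lane 9: g=2 (9/4), t=1 (9%4)
i=3: r=1*2+1+8=11, c=g=2
row: 13 vs 11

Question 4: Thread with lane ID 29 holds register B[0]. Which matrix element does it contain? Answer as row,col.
2,7

L=29=>grp=29>>2=7, tig=29&3=1
[0]=>row 1·2+0+0=2  col grp=7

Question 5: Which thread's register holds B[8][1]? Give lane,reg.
4,2

c=1→G=1  r=8→rhi=1,T=0,p=0
L=1*4+0=4  i=1*2+0=2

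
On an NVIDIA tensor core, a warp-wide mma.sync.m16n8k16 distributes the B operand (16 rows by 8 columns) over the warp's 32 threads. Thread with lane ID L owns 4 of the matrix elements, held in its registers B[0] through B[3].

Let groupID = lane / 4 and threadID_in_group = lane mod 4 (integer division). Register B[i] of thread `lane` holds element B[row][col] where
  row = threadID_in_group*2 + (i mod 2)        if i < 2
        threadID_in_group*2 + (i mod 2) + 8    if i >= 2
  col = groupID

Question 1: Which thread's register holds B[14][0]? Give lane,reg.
c:0=>grp=0  r:14=>rB=1,tig=3,lo=0
L=0*4+3=3  i=1*2+0=2

3,2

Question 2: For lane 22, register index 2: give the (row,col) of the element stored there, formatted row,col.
12,5

lane 22⇒22/4=5, 22 mod 4=2
i=2  r:2·2+0+8⇒12  c:5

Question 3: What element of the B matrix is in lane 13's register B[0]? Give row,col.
lane 13: g=3 (13/4), t=1 (13%4)
i=0: r=1*2+0+0=2, c=g=3

2,3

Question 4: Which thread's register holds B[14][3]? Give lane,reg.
c=3->g=3  r=14->rb=1,t=3,b0=0
L=3*4+3=15  i=1*2+0=2

15,2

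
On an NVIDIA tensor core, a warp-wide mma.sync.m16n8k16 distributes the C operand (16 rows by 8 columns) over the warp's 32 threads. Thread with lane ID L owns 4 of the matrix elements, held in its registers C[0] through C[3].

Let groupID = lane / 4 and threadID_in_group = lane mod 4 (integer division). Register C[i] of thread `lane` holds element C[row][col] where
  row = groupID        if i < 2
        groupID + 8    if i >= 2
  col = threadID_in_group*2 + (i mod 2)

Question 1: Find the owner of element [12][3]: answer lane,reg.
17,3

r: 12->gid=4,r8=1  c: 3->tid=1,i&1=1
L=4*4+1=17  i=1*2+1=3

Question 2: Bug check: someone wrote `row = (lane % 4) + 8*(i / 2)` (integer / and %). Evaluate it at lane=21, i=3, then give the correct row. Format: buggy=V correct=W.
buggy=9 correct=13

`(lane % 4) + 8*(i / 2)`[21,3]→9
lane 21: G=5 (21/4), T=1 (21%4)
i=3: r=5+8=13, c=1*2+1=3
row: 9 vs 13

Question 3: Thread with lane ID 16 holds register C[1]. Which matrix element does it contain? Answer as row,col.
4,1

lane 16→16/4=4, 16 mod 4=0
i=1  r:4+0→4  c:2·0+1→1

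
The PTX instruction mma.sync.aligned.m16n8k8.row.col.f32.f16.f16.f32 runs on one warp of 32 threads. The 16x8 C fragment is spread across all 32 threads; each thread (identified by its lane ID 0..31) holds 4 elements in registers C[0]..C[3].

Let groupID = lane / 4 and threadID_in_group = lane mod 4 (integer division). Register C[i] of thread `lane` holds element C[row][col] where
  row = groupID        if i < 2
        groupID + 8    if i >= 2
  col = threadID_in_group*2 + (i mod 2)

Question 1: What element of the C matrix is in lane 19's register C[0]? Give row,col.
4,6

lane 19: g=4 (19/4), t=3 (19%4)
i=0: r=4+0=4, c=3*2+0=6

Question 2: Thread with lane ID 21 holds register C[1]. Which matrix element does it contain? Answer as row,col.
5,3

L=21→G=21>>2=5, T=21&3=1
[1]→row 5+0=5  col 1·2+1=3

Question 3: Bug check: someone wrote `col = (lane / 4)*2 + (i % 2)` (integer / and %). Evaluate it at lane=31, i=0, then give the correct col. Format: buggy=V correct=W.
`(lane / 4)*2 + (i % 2)`[31,0]->14
L=31->gid=31>>2=7, tid=31&3=3
[0]->row 7+0=7  col 3·2+0=6
col: 14 vs 6

buggy=14 correct=6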